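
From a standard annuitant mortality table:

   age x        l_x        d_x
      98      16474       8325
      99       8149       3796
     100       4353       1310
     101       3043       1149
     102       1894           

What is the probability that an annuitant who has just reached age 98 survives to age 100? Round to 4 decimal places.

0.2642

We want 2p98 = l_100/l_98.
The conditional survival probability is l_100/l_98 = 4353/16474 = 0.264235.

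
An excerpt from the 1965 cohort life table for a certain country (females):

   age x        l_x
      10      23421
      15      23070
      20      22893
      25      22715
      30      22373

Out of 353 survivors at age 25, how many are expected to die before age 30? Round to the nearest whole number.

5

The relevant probability is 1 − 22373/22715 = 0.015056.
Expected number = 353 × 0.015056 = 5.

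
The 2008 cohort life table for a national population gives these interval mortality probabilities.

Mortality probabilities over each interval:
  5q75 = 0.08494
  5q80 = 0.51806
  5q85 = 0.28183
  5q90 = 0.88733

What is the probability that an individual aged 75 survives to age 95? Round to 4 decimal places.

The overall survival probability is (1 − 0.08494) × (1 − 0.51806) × (1 − 0.28183) × (1 − 0.88733).
= 0.91506 × 0.48194 × 0.71817 × 0.11267 = 0.035684.

0.0357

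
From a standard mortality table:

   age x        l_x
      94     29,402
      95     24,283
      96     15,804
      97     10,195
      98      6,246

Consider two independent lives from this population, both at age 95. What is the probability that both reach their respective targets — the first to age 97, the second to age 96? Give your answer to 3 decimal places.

p₁ = l_97/l_95 = 10,195/24,283 = 0.419841; p₂ = l_96/l_95 = 15,804/24,283 = 0.650826.
P(both) = p₁ × p₂ = 0.419841 × 0.650826 = 0.273243.

0.273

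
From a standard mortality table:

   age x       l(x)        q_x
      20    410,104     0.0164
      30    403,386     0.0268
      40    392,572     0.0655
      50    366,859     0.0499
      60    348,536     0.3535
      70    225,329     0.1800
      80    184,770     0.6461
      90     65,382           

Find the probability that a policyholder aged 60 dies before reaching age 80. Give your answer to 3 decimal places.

P(die before 80 | alive at 60) = 1 − l(80)/l(60) = 1 − 184,770/348,536 = (163,766)/348,536 = 0.469868.

0.470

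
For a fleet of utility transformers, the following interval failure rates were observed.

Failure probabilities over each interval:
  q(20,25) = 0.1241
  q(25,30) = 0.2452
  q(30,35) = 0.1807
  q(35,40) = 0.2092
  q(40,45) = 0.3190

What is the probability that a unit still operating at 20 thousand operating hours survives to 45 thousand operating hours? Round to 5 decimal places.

0.29170

Survival from 20 to 45 is the product of surviving each interval: (1 − 0.1241) × (1 − 0.2452) × (1 − 0.1807) × (1 − 0.2092) × (1 − 0.3190).
= 0.8759 × 0.7548 × 0.8193 × 0.7908 × 0.6810 = 0.291705.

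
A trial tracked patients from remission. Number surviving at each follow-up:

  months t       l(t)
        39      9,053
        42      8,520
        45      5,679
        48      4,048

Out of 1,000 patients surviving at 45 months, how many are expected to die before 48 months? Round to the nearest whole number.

The relevant probability is 1 − 4,048/5,679 = 0.287198.
Expected number = 1,000 × 0.287198 = 287.

287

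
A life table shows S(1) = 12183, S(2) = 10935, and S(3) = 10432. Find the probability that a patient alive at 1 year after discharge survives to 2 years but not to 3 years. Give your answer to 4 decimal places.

0.0413

This is the probability of reaching 2 but not 3, conditional on being alive at 1: (S(2) − S(3)) / S(1).
= (10935 − 10432) / 12183 = 503 / 12183 = 0.041287.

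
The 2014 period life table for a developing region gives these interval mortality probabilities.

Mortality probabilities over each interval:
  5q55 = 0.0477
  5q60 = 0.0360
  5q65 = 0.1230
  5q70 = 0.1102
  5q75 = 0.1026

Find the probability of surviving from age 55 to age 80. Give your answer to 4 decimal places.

25p55 = (1 − 0.0477) × (1 − 0.0360) × (1 − 0.1230) × (1 − 0.1102) × (1 − 0.1026).
= 0.9523 × 0.9640 × 0.8770 × 0.8898 × 0.8974 = 0.642878.

0.6429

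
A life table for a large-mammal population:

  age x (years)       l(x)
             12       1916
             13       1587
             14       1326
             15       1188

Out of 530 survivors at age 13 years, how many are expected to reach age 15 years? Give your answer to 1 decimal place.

The relevant probability is 1188/1587 = 0.748582.
Expected number = 530 × 0.748582 = 396.7.

396.7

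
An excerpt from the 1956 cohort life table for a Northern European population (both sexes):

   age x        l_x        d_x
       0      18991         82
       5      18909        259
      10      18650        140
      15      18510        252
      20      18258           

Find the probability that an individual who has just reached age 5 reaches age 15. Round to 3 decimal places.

We want 10p5 = l_15/l_5.
The conditional survival probability is l_15/l_5 = 18510/18909 = 0.978899.

0.979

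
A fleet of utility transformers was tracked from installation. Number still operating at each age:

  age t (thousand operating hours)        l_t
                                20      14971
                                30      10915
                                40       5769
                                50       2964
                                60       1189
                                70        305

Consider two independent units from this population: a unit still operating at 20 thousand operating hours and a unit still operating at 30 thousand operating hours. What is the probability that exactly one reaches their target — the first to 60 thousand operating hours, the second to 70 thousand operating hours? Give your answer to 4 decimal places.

0.1029

p₁ = l_60/l_20 = 1189/14971 = 0.079420; p₂ = l_70/l_30 = 305/10915 = 0.027943.
P(exactly one) = p₁(1−p₂) + (1−p₁)p₂ = 0.077201 + 0.025724 = 0.102925.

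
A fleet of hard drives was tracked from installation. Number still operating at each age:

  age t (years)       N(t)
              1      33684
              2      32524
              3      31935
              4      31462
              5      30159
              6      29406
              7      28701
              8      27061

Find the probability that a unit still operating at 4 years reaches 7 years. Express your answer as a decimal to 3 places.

The conditional survival probability is N(7)/N(4) = 28701/31462 = 0.912243.

0.912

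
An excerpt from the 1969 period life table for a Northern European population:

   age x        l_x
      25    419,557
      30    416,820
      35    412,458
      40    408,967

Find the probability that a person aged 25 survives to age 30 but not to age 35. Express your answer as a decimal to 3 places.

0.010

We want 5|5q25 = (l_30 − l_35)/l_25.
This is the probability of reaching 30 but not 35, conditional on being alive at 25: (l_30 − l_35) / l_25.
= (416,820 − 412,458) / 419,557 = 4,362 / 419,557 = 0.010397.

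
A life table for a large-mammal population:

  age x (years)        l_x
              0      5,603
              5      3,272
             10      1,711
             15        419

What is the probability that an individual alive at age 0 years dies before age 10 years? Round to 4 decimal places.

0.6946

P(die before 10 | alive at 0) = 1 − l_10/l_0 = 1 − 1,711/5,603 = (3,892)/5,603 = 0.694628.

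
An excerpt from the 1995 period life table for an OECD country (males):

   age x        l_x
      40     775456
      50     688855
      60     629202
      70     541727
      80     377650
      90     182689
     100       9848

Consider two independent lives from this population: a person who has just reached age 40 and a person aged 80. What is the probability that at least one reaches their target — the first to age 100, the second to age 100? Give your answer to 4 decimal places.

0.0384

p₁ = l_100/l_40 = 9848/775456 = 0.012700; p₂ = l_100/l_80 = 9848/377650 = 0.026077.
P(at least one) = 1 − (1−p₁)(1−p₂) = 1 − 0.987300 × 0.973923 = 0.038446.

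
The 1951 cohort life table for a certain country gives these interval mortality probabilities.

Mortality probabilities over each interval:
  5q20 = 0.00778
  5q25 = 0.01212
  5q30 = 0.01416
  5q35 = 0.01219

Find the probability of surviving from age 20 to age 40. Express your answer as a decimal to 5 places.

0.95454

Chaining the interval survival probabilities: (1 − 0.00778) × (1 − 0.01212) × (1 − 0.01416) × (1 − 0.01219).
= 0.99222 × 0.98788 × 0.98584 × 0.98781 = 0.954535.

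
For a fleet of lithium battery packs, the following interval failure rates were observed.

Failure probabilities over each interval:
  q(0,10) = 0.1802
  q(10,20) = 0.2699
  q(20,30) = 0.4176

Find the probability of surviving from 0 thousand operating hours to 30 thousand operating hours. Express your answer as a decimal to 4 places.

P(survive 0→30) = (1 − 0.1802) × (1 − 0.2699) × (1 − 0.4176).
= 0.8198 × 0.7301 × 0.5824 = 0.348587.

0.3486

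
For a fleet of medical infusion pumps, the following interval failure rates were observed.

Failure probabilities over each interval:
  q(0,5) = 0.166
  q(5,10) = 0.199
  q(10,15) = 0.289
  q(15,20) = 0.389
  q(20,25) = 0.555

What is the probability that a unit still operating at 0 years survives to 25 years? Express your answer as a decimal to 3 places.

0.129

Chaining the interval survival probabilities: (1 − 0.166) × (1 − 0.199) × (1 − 0.289) × (1 − 0.389) × (1 − 0.555).
= 0.834 × 0.801 × 0.711 × 0.611 × 0.445 = 0.129143.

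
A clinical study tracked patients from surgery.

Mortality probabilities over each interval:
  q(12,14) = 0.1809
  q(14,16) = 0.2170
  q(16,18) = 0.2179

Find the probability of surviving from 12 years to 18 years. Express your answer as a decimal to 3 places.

0.502

P(survive 12→18) = (1 − 0.1809) × (1 − 0.2170) × (1 − 0.2179).
= 0.8191 × 0.7830 × 0.7821 = 0.501604.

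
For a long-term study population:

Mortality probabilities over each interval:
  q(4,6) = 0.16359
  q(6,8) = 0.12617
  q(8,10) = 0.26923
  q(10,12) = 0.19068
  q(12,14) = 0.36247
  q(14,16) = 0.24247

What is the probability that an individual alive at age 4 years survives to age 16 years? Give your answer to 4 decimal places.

0.2088

The overall survival probability is (1 − 0.16359) × (1 − 0.12617) × (1 − 0.26923) × (1 − 0.19068) × (1 − 0.36247) × (1 − 0.24247).
= 0.83641 × 0.87383 × 0.73077 × 0.80932 × 0.63753 × 0.75753 = 0.208760.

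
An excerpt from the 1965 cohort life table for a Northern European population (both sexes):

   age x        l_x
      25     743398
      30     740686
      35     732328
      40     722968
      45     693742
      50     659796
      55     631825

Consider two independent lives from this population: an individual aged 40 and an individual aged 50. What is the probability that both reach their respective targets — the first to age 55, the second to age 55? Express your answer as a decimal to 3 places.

p₁ = l_55/l_40 = 631825/722968 = 0.873932; p₂ = l_55/l_50 = 631825/659796 = 0.957607.
P(both) = p₁ × p₂ = 0.873932 × 0.957607 = 0.836883.

0.837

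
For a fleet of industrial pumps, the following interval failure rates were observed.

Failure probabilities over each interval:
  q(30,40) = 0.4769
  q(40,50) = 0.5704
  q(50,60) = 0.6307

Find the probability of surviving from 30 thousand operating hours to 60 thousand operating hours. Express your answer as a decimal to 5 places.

Survival from 30 to 60 is the product of surviving each interval: (1 − 0.4769) × (1 − 0.5704) × (1 − 0.6307).
= 0.5231 × 0.4296 × 0.3693 = 0.082990.

0.08299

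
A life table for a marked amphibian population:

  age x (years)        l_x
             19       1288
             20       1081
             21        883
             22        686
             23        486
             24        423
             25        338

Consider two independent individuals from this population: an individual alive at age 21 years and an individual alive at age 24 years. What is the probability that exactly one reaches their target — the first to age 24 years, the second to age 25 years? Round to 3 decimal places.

0.513

p₁ = l_24/l_21 = 423/883 = 0.479049; p₂ = l_25/l_24 = 338/423 = 0.799054.
P(exactly one) = p₁(1−p₂) + (1−p₁)p₂ = 0.096263 + 0.416268 = 0.512531.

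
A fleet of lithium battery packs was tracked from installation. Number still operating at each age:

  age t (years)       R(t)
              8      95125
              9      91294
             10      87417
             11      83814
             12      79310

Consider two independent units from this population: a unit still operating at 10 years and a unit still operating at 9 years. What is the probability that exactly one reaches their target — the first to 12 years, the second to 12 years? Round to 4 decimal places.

p₁ = R(12)/R(10) = 79310/87417 = 0.907261; p₂ = R(12)/R(9) = 79310/91294 = 0.868732.
P(exactly one) = p₁(1−p₂) + (1−p₁)p₂ = 0.119094 + 0.080565 = 0.199660.

0.1997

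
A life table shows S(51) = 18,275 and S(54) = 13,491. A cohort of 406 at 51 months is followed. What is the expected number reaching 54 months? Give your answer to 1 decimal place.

299.7

The relevant probability is 13,491/18,275 = 0.738222.
Expected number = 406 × 0.738222 = 299.7.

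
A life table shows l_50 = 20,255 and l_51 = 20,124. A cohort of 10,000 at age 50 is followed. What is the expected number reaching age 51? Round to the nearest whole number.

The relevant probability is 20,124/20,255 = 0.993532.
Expected number = 10,000 × 0.993532 = 9935.

9935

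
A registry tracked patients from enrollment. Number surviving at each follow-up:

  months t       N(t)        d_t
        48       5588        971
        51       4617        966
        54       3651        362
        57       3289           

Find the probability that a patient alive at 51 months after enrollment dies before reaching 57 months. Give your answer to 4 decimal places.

P(die before 57 | alive at 51) = 1 − N(57)/N(51) = 1 − 3289/4617 = (1328)/4617 = 0.287633.

0.2876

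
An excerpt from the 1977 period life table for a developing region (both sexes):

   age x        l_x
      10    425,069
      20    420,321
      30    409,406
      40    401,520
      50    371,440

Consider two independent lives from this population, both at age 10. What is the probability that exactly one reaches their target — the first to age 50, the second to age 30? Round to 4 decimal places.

p₁ = l_50/l_10 = 371,440/425,069 = 0.873835; p₂ = l_30/l_10 = 409,406/425,069 = 0.963152.
P(exactly one) = p₁(1−p₂) + (1−p₁)p₂ = 0.032199 + 0.121516 = 0.153715.

0.1537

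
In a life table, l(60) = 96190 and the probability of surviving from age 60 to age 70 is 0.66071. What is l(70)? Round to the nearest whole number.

l(70) = l(60) × p = 96190 × 0.66071 = 63554.

63554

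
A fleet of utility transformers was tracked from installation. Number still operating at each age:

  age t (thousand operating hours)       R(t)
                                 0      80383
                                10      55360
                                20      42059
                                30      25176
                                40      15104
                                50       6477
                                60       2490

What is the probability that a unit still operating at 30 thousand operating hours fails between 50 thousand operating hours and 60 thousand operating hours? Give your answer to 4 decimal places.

This is the probability of reaching 50 but not 60, conditional on being operational at 30: (R(50) − R(60)) / R(30).
= (6477 − 2490) / 25176 = 3987 / 25176 = 0.158365.

0.1584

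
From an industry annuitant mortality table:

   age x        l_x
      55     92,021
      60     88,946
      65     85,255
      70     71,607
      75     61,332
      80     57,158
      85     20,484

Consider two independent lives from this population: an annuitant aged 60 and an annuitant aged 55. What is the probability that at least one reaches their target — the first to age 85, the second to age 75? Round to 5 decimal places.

0.74330

p₁ = l_85/l_60 = 20,484/88,946 = 0.230297; p₂ = l_75/l_55 = 61,332/92,021 = 0.666500.
P(at least one) = 1 − (1−p₁)(1−p₂) = 1 − 0.769703 × 0.333500 = 0.743304.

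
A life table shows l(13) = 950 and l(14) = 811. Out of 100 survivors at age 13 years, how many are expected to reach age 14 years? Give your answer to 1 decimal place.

The relevant probability is 811/950 = 0.853684.
Expected number = 100 × 0.853684 = 85.4.

85.4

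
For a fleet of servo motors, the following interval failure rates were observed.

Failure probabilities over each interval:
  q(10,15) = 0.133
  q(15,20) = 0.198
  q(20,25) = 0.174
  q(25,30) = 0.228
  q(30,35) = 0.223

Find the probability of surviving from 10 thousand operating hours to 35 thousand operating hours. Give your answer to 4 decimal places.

0.3445

The overall survival probability is (1 − 0.133) × (1 − 0.198) × (1 − 0.174) × (1 − 0.228) × (1 − 0.223).
= 0.867 × 0.802 × 0.826 × 0.772 × 0.777 = 0.344518.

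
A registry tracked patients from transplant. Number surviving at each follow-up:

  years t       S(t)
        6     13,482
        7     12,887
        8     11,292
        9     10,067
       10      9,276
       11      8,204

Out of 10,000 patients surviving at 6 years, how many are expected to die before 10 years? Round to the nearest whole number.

3120

The relevant probability is 1 − 9,276/13,482 = 0.311972.
Expected number = 10,000 × 0.311972 = 3120.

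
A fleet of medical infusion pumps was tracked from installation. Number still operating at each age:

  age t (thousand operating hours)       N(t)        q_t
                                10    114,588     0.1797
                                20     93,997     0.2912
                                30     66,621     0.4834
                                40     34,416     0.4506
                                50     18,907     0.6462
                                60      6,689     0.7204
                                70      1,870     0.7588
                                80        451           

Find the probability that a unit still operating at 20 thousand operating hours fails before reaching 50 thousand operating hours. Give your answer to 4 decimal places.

0.7989

P(fail before 50 | operational at 20) = 1 − N(50)/N(20) = 1 − 18,907/93,997 = (75,090)/93,997 = 0.798855.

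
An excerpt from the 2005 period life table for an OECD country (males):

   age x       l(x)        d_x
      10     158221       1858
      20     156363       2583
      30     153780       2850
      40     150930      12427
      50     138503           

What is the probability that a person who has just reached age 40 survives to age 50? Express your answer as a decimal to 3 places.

The conditional survival probability is l(50)/l(40) = 138503/150930 = 0.917664.

0.918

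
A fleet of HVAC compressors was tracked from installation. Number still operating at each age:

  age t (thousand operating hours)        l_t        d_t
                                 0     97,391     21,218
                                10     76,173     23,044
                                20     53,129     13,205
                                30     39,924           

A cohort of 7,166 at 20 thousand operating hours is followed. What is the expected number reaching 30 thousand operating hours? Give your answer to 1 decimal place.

5384.9

The relevant probability is 39,924/53,129 = 0.751454.
Expected number = 7,166 × 0.751454 = 5384.9.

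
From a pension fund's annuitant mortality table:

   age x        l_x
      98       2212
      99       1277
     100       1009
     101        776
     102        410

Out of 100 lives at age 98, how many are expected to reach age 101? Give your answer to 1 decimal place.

The relevant probability is 776/2212 = 0.350814.
Expected number = 100 × 0.350814 = 35.1.

35.1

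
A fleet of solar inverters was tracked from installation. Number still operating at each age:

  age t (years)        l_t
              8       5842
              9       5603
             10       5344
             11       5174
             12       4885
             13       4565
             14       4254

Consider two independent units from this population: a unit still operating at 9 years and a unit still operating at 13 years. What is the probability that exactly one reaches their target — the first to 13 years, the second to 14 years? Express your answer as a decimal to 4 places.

p₁ = l_13/l_9 = 4565/5603 = 0.814742; p₂ = l_14/l_13 = 4254/4565 = 0.931873.
P(exactly one) = p₁(1−p₂) + (1−p₁)p₂ = 0.055506 + 0.172637 = 0.228143.

0.2281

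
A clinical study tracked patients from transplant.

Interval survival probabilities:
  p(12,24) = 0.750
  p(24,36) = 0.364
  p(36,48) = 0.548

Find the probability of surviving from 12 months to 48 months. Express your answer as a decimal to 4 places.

The overall survival probability is 0.750 × 0.364 × 0.548.
= 0.149604.

0.1496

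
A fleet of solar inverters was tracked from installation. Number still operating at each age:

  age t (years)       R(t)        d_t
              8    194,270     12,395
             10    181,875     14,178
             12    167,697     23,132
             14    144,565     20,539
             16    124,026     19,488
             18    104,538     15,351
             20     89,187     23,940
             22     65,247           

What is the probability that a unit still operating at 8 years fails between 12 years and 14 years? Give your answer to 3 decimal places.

0.119

This is the probability of reaching 12 but not 14, conditional on being operational at 8: (R(12) − R(14)) / R(8).
= (167,697 − 144,565) / 194,270 = 23,132 / 194,270 = 0.119071.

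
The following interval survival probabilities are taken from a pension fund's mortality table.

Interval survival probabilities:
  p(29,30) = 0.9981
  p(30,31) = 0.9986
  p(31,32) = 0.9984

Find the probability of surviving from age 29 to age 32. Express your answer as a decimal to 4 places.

P(survive 29→32) = 0.9981 × 0.9986 × 0.9984.
= 0.995108.

0.9951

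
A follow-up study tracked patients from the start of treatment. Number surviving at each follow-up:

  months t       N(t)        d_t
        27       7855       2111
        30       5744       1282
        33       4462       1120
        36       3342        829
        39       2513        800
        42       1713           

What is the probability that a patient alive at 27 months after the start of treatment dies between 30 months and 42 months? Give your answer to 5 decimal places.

This is the probability of reaching 30 but not 42, conditional on being alive at 27: (N(30) − N(42)) / N(27).
= (5744 − 1713) / 7855 = 4031 / 7855 = 0.513176.

0.51318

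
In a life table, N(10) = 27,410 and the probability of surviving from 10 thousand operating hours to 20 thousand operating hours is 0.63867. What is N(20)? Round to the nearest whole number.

17506

N(20) = N(10) × p = 27,410 × 0.63867 = 17506.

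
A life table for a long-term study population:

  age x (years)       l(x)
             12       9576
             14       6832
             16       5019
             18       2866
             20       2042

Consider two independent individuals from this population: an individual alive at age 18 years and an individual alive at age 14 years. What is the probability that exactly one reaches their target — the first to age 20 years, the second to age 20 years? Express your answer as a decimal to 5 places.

0.58547

p₁ = l(20)/l(18) = 2042/2866 = 0.712491; p₂ = l(20)/l(14) = 2042/6832 = 0.298888.
P(exactly one) = p₁(1−p₂) + (1−p₁)p₂ = 0.499536 + 0.085933 = 0.585469.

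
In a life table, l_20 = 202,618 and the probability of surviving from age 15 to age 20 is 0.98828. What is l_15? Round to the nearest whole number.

l_15 = l_20 / p = 202,618 / 0.98828 = 205021.

205021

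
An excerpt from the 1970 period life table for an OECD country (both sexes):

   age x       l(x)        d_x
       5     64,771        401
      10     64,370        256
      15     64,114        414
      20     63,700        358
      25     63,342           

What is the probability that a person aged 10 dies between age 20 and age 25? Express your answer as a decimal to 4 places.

0.0056

This is the probability of reaching 20 but not 25, conditional on being alive at 10: (l(20) − l(25)) / l(10).
= (63,700 − 63,342) / 64,370 = 358 / 64,370 = 0.005562.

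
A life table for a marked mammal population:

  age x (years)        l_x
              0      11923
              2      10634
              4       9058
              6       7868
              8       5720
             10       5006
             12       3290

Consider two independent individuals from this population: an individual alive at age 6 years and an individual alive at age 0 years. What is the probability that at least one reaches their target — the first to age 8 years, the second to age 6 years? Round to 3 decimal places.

0.907

p₁ = l_8/l_6 = 5720/7868 = 0.726995; p₂ = l_6/l_0 = 7868/11923 = 0.659901.
P(at least one) = 1 − (1−p₁)(1−p₂) = 1 − 0.273005 × 0.340099 = 0.907151.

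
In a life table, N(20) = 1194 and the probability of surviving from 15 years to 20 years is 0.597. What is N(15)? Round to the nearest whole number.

2000

N(15) = N(20) / p = 1194 / 0.597 = 2000.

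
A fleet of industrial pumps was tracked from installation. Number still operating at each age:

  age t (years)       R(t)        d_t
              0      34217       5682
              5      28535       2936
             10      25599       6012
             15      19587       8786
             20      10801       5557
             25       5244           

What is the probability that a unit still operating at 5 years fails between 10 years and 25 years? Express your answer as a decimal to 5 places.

0.71333

This is the probability of reaching 10 but not 25, conditional on being operational at 5: (R(10) − R(25)) / R(5).
= (25599 − 5244) / 28535 = 20355 / 28535 = 0.713335.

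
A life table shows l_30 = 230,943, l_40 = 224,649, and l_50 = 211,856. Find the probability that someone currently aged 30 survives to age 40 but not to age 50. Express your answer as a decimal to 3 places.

This is the probability of reaching 40 but not 50, conditional on being alive at 30: (l_40 − l_50) / l_30.
= (224,649 − 211,856) / 230,943 = 12,793 / 230,943 = 0.055395.

0.055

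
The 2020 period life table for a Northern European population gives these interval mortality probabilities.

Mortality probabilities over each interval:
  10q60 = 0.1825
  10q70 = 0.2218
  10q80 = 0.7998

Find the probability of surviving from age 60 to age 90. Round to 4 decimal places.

Chaining the interval survival probabilities: (1 − 0.1825) × (1 − 0.2218) × (1 − 0.7998).
= 0.8175 × 0.7782 × 0.2002 = 0.127363.

0.1274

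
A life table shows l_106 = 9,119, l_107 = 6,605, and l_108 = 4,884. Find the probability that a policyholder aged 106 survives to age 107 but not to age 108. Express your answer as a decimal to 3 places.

0.189

We want 1|1q106 = (l_107 − l_108)/l_106.
This is the probability of reaching 107 but not 108, conditional on being alive at 106: (l_107 − l_108) / l_106.
= (6,605 − 4,884) / 9,119 = 1,721 / 9,119 = 0.188727.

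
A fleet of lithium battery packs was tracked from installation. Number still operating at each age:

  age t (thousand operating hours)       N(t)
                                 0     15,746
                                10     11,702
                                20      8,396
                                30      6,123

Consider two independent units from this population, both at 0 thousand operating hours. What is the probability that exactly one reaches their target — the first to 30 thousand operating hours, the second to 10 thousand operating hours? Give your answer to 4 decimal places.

0.5541

p₁ = N(30)/N(0) = 6,123/15,746 = 0.388861; p₂ = N(10)/N(0) = 11,702/15,746 = 0.743173.
P(exactly one) = p₁(1−p₂) + (1−p₁)p₂ = 0.099870 + 0.454182 = 0.554052.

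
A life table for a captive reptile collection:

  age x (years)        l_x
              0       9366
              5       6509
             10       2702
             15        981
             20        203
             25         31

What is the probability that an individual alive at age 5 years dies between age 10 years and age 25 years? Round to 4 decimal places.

0.4104

This is the probability of reaching 10 but not 25, conditional on being alive at 5: (l_10 − l_25) / l_5.
= (2702 − 31) / 6509 = 2671 / 6509 = 0.410355.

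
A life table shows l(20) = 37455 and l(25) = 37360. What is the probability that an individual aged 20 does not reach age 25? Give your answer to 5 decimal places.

P(die before 25 | alive at 20) = 1 − l(25)/l(20) = 1 − 37360/37455 = (95)/37455 = 0.002536.

0.00254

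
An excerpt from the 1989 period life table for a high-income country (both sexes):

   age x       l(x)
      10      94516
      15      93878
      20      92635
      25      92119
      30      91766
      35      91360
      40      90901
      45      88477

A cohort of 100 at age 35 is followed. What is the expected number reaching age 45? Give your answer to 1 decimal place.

96.8

The relevant probability is 88477/91360 = 0.968444.
Expected number = 100 × 0.968444 = 96.8.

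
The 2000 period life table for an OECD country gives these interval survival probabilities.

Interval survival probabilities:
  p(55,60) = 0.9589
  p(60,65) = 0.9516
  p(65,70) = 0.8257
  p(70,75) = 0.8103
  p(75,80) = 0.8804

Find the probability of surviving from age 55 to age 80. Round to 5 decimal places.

P(survive 55→80) = 0.9589 × 0.9516 × 0.8257 × 0.8103 × 0.8804.
= 0.537497.

0.53750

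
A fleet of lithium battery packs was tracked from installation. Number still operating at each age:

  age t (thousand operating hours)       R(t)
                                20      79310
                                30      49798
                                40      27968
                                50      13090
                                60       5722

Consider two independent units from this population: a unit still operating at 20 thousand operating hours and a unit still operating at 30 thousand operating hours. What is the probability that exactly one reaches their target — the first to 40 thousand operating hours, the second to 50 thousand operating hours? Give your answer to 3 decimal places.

p₁ = R(40)/R(20) = 27968/79310 = 0.352642; p₂ = R(50)/R(30) = 13090/49798 = 0.262862.
P(exactly one) = p₁(1−p₂) + (1−p₁)p₂ = 0.259946 + 0.170166 = 0.430112.

0.430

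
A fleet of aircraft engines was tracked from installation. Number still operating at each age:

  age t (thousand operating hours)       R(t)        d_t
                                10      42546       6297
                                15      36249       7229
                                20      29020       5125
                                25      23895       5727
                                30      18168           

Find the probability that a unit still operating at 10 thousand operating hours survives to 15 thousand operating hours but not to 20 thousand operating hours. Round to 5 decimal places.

0.16991

This is the probability of reaching 15 but not 20, conditional on being operational at 10: (R(15) − R(20)) / R(10).
= (36249 − 29020) / 42546 = 7229 / 42546 = 0.169910.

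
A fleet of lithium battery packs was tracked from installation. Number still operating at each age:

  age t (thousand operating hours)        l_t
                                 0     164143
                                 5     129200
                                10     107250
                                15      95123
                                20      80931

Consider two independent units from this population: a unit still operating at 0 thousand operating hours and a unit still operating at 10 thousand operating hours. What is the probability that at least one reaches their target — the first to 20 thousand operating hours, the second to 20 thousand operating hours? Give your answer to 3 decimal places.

p₁ = l_20/l_0 = 80931/164143 = 0.493052; p₂ = l_20/l_10 = 80931/107250 = 0.754601.
P(at least one) = 1 − (1−p₁)(1−p₂) = 1 − 0.506948 × 0.245399 = 0.875595.

0.876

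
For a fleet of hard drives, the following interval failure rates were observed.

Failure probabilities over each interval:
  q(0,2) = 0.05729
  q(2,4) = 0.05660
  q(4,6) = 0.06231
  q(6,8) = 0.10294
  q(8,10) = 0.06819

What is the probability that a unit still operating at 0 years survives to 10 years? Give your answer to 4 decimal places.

0.6971

P(survive 0→10) = (1 − 0.05729) × (1 − 0.05660) × (1 − 0.06231) × (1 − 0.10294) × (1 − 0.06819).
= 0.94271 × 0.94340 × 0.93769 × 0.89706 × 0.93181 = 0.697079.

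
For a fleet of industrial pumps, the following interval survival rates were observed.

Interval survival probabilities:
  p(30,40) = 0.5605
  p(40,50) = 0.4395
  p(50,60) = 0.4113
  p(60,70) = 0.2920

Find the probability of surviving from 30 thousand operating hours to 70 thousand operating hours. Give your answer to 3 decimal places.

Survival from 30 to 70 is the product of surviving each interval: 0.5605 × 0.4395 × 0.4113 × 0.2920.
= 0.029585.

0.030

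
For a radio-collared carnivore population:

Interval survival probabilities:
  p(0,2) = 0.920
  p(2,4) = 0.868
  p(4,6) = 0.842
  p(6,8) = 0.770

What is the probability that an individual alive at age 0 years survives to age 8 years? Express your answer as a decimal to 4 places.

0.5177

The overall survival probability is 0.920 × 0.868 × 0.842 × 0.770.
= 0.517738.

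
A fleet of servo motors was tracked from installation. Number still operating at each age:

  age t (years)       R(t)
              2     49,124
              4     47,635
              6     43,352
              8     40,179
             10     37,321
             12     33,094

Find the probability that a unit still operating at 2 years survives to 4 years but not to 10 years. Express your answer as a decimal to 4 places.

0.2100

This is the probability of reaching 4 but not 10, conditional on being operational at 2: (R(4) − R(10)) / R(2).
= (47,635 − 37,321) / 49,124 = 10,314 / 49,124 = 0.209958.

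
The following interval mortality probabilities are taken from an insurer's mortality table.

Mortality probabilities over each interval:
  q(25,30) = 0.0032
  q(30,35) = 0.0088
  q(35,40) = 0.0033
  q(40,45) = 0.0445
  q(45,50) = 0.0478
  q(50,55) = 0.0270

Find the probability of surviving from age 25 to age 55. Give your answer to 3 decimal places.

Chaining the interval survival probabilities: (1 − 0.0032) × (1 − 0.0088) × (1 − 0.0033) × (1 − 0.0445) × (1 − 0.0478) × (1 − 0.0270).
= 0.9968 × 0.9912 × 0.9967 × 0.9555 × 0.9522 × 0.9730 = 0.871777.

0.872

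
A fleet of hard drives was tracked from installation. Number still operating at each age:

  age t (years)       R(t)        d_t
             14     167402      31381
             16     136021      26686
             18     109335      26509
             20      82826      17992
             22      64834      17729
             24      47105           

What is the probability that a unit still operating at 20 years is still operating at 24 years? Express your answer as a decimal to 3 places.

The conditional survival probability is R(24)/R(20) = 47105/82826 = 0.568722.

0.569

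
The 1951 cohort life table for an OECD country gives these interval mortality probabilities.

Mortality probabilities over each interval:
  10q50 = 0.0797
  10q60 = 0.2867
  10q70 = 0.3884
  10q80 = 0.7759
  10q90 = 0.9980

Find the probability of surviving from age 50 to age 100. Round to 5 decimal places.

Survival from 50 to 100 is the product of surviving each interval: (1 − 0.0797) × (1 − 0.2867) × (1 − 0.3884) × (1 − 0.7759) × (1 − 0.9980).
= 0.9203 × 0.7133 × 0.6116 × 0.2241 × 0.0020 = 0.000180.

0.00018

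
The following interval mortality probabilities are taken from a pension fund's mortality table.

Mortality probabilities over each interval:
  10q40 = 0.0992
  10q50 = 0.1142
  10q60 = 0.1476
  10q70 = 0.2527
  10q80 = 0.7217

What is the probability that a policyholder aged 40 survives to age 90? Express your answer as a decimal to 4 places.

0.1415

Chaining the interval survival probabilities: (1 − 0.0992) × (1 − 0.1142) × (1 − 0.1476) × (1 − 0.2527) × (1 − 0.7217).
= 0.9008 × 0.8858 × 0.8524 × 0.7473 × 0.2783 = 0.141454.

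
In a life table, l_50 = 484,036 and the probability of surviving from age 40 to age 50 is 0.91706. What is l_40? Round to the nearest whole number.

l_40 = l_50 / p = 484,036 / 0.91706 = 527813.

527813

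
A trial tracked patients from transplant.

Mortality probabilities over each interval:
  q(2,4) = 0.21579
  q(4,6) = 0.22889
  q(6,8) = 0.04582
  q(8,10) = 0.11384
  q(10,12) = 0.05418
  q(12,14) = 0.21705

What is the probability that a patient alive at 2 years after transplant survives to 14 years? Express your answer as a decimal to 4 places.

0.3786

Chaining the interval survival probabilities: (1 − 0.21579) × (1 − 0.22889) × (1 − 0.04582) × (1 − 0.11384) × (1 − 0.05418) × (1 − 0.21705).
= 0.78421 × 0.77111 × 0.95418 × 0.88616 × 0.94582 × 0.78295 = 0.378646.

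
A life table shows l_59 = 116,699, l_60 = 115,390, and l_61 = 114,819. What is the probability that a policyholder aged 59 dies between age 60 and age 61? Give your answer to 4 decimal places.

0.0049

This is the probability of reaching 60 but not 61, conditional on being alive at 59: (l_60 − l_61) / l_59.
= (115,390 − 114,819) / 116,699 = 571 / 116,699 = 0.004893.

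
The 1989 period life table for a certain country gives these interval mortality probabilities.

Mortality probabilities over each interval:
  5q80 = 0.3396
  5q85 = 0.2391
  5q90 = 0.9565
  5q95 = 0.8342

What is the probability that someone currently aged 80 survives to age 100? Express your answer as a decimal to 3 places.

Chaining the interval survival probabilities: (1 − 0.3396) × (1 − 0.2391) × (1 − 0.9565) × (1 − 0.8342).
= 0.6604 × 0.7609 × 0.0435 × 0.1658 = 0.003624.

0.004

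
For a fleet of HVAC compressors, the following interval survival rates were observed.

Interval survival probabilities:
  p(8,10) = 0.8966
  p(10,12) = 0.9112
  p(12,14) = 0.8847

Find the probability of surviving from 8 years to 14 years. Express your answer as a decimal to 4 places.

Survival from 8 to 14 is the product of surviving each interval: 0.8966 × 0.9112 × 0.8847.
= 0.722784.

0.7228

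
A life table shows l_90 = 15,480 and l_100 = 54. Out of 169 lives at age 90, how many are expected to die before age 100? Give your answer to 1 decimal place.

168.4

The relevant probability is 1 − 54/15,480 = 0.996512.
Expected number = 169 × 0.996512 = 168.4.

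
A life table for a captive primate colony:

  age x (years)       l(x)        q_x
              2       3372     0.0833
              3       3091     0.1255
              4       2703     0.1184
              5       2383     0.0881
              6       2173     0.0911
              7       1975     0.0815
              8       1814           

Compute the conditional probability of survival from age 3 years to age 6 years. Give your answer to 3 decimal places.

The conditional survival probability is l(6)/l(3) = 2173/3091 = 0.703009.

0.703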